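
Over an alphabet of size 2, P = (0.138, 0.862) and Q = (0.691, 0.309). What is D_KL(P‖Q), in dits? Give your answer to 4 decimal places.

D(P‖Q) = Σ p·log₁₀(p/q).
  0.138·log₁₀(0.138/0.691) = -0.09654
  0.862·log₁₀(0.862/0.309) = 0.38406
D(P‖Q) = 0.2875 dits.

0.2875 dits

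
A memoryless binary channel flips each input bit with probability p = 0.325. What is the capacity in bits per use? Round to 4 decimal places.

Binary symmetric channel: C = 1 − h₂(ε) where h₂ is the binary entropy function.
h₂(0.325) = −0.325·log₂0.325 − 0.675·log₂0.675 = 0.9097.
C = 1 − 0.9097 = 0.0903 bits per channel use.

0.0903 bits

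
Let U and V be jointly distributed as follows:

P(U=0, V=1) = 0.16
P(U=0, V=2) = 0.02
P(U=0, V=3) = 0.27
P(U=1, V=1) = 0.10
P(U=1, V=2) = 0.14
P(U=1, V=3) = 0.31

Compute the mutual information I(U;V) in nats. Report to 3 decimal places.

0.054 nats

Marginals: p(U) = (0.4500, 0.5500), p(V) = (0.2600, 0.1600, 0.5800).
I(U;V) = Σ p(x,y)·ln[p(x,y)/(p(x)p(y))].
  (0,1): 0.16·ln(1.3675) = 0.0501
  (0,2): 0.02·ln(0.2778) = -0.0256
  (0,3): 0.27·ln(1.0345) = 0.0092
  (1,1): 0.10·ln(0.6993) = -0.0358
  (1,2): 0.14·ln(1.5909) = 0.0650
  (1,3): 0.31·ln(0.9718) = -0.0089
Sum = 0.054 nats.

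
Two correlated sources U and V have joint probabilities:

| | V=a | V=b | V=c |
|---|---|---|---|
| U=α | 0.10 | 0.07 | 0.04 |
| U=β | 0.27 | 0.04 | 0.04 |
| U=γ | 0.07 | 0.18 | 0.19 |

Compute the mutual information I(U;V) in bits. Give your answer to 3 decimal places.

Marginals: p(U) = (0.2100, 0.3500, 0.4400), p(V) = (0.4400, 0.2900, 0.2700).
I(U;V) = Σ p(x,y)·log₂[p(x,y)/(p(x)p(y))].
  (α,a): 0.10·log₂(1.0823) = 0.0114
  (α,b): 0.07·log₂(1.1494) = 0.0141
  (α,c): 0.04·log₂(0.7055) = -0.0201
  (β,a): 0.27·log₂(1.7532) = 0.2187
  (β,b): 0.04·log₂(0.3941) = -0.0537
  (β,c): 0.04·log₂(0.4233) = -0.0496
  (γ,a): 0.07·log₂(0.3616) = -0.1027
  (γ,b): 0.18·log₂(1.4107) = 0.0893
  (γ,c): 0.19·log₂(1.5993) = 0.1287
Sum = 0.236 bits.

0.236 bits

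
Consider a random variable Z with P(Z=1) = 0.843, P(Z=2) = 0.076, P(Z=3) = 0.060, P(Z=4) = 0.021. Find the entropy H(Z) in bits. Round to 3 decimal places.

0.851 bits

H(Z) = −Σ p·log₂ p.
  −(0.843)·log₂(0.843) = 0.2077
  −(0.076)·log₂(0.076) = 0.2826
  −(0.060)·log₂(0.060) = 0.2435
  −(0.021)·log₂(0.021) = 0.1170
Sum: 0.2077 + 0.2826 + 0.2435 + 0.1170 = 0.851 bits.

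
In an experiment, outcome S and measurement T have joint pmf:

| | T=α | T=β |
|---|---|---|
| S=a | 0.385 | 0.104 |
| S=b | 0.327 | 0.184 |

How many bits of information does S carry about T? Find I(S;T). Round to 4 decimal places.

0.0193 bits

Marginals: p(S) = (0.4890, 0.5110), p(T) = (0.7120, 0.2880).
I(S;T) = H(S) + H(T) − H(S,T).
H(S) = 0.9997, H(T) = 0.8661, H(S,T) = 1.8465.
I(S;T) = 0.9997 + 0.8661 − 1.8465 = 0.0193 bits.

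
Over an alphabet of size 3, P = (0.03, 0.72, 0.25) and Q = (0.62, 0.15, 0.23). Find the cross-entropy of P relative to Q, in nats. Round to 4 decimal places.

H(P,Q) = −Σ p·ln q.
  −0.03·ln(0.62) = 0.01434
  −0.72·ln(0.15) = 1.36593
  −0.25·ln(0.23) = 0.36742
H(P,Q) = 1.7477 nats.

1.7477 nats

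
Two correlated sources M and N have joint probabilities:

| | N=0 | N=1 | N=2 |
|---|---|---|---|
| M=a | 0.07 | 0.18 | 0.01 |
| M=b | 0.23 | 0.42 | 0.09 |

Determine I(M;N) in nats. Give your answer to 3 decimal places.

Marginals: p(M) = (0.2600, 0.7400), p(N) = (0.3000, 0.6000, 0.1000).
I(M;N) = Σ p(x,y)·ln[p(x,y)/(p(x)p(y))].
  (a,0): 0.07·ln(0.8974) = -0.0076
  (a,1): 0.18·ln(1.1538) = 0.0258
  (a,2): 0.01·ln(0.3846) = -0.0096
  (b,0): 0.23·ln(1.0360) = 0.0081
  (b,1): 0.42·ln(0.9459) = -0.0233
  (b,2): 0.09·ln(1.2162) = 0.0176
Sum = 0.011 nats.

0.011 nats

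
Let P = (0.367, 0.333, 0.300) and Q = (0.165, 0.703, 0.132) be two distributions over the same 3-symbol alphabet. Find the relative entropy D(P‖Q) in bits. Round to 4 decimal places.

0.4196 bits

D(P‖Q) = Σ p·log₂(p/q).
  0.367·log₂(0.367/0.165) = 0.42327
  0.333·log₂(0.333/0.703) = -0.35897
  0.300·log₂(0.300/0.132) = 0.35533
D(P‖Q) = 0.4196 bits.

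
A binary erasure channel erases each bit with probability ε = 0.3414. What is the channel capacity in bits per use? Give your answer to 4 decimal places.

0.6586 bits

Binary erasure channel: capacity C = 1 − ε.
C = 1 − 0.3414 = 0.6586 bits per channel use.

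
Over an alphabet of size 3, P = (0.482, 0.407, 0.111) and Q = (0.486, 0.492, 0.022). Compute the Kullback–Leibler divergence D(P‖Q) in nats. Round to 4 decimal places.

0.0985 nats

D(P‖Q) = Σ p·ln(p/q).
  0.482·ln(0.482/0.486) = -0.00398
  0.407·ln(0.407/0.492) = -0.07719
  0.111·ln(0.111/0.022) = 0.17965
D(P‖Q) = 0.0985 nats.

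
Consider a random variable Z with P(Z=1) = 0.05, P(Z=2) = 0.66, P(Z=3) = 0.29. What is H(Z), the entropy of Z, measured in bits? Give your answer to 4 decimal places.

1.1296 bits

H(Z) = −Σ p·log₂ p.
  −(0.05)·log₂(0.05) = 0.21610
  −(0.66)·log₂(0.66) = 0.39564
  −(0.29)·log₂(0.29) = 0.51790
Sum: 0.21610 + 0.39564 + 0.51790 = 1.1296 bits.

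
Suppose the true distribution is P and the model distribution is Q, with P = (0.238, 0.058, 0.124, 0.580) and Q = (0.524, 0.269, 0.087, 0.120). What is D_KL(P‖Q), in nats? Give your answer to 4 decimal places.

0.6809 nats

D(P‖Q) = Σ p·ln(p/q).
  0.238·ln(0.238/0.524) = -0.18783
  0.058·ln(0.058/0.269) = -0.08899
  0.124·ln(0.124/0.087) = 0.04394
  0.580·ln(0.580/0.120) = 0.91381
D(P‖Q) = 0.6809 nats.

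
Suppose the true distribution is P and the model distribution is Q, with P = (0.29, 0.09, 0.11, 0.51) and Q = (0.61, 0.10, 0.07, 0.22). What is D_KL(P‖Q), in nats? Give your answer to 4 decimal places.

D(P‖Q) = Σ p·ln(p/q).
  0.29·ln(0.29/0.61) = -0.21564
  0.09·ln(0.09/0.10) = -0.00948
  0.11·ln(0.11/0.07) = 0.04972
  0.51·ln(0.51/0.22) = 0.42880
D(P‖Q) = 0.2534 nats.

0.2534 nats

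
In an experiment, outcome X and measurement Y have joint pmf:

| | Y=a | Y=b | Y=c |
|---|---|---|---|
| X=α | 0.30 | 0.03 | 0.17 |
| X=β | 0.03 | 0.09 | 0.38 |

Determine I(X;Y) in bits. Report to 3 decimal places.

0.267 bits

Marginals: p(X) = (0.5000, 0.5000), p(Y) = (0.3300, 0.1200, 0.5500).
I(X;Y) = Σ p(x,y)·log₂[p(x,y)/(p(x)p(y))].
  (α,a): 0.30·log₂(1.8182) = 0.2587
  (α,b): 0.03·log₂(0.5000) = -0.0300
  (α,c): 0.17·log₂(0.6182) = -0.1180
  (β,a): 0.03·log₂(0.1818) = -0.0738
  (β,b): 0.09·log₂(1.5000) = 0.0526
  (β,c): 0.38·log₂(1.3818) = 0.1773
Sum = 0.267 bits.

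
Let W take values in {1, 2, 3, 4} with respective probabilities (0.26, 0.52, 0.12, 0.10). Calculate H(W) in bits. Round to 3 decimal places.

1.695 bits

H(W) = −Σ p·log₂ p.
  −(0.26)·log₂(0.26) = 0.5053
  −(0.52)·log₂(0.52) = 0.4906
  −(0.12)·log₂(0.12) = 0.3671
  −(0.10)·log₂(0.10) = 0.3322
Sum: 0.5053 + 0.4906 + 0.3671 + 0.3322 = 1.695 bits.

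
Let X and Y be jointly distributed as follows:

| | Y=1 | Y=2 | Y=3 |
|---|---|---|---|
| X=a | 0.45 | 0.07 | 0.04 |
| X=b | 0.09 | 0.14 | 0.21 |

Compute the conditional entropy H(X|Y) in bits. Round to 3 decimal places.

Marginals: p(X) = (0.5600, 0.4400), p(Y) = (0.5400, 0.2100, 0.2500).
H(X|Y) = Σ p(Y) · H(X|Y=·).
  Y=1: p=0.5400, H(X|Y=1) = 0.6500
  Y=2: p=0.2100, H(X|Y=2) = 0.9183
  Y=3: p=0.2500, H(X|Y=3) = 0.6343
Weighted sum = 0.702 bits.

0.702 bits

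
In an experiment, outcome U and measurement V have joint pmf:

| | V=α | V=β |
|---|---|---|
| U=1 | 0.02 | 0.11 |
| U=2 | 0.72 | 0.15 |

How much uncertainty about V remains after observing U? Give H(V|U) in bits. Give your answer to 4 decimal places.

0.6575 bits

Chain rule: H(V|U) = H(U,V) − H(U).
Marginals: p(U) = (0.1300, 0.8700), p(V) = (0.7400, 0.2600).
H(U,V) = 1.2149 bits; H(U) = 0.5574 bits.
H(V|U) = 1.2149 − 0.5574 = 0.6575 bits.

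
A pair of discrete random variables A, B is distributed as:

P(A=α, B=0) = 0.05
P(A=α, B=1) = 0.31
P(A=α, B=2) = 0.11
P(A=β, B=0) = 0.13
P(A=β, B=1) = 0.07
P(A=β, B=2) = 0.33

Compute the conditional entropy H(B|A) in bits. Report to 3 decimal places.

1.272 bits

Chain rule: H(B|A) = H(A,B) − H(A).
Marginals: p(A) = (0.4700, 0.5300), p(B) = (0.1800, 0.3800, 0.4400).
H(A,B) = 2.2692 bits; H(A) = 0.9974 bits.
H(B|A) = 2.2692 − 0.9974 = 1.272 bits.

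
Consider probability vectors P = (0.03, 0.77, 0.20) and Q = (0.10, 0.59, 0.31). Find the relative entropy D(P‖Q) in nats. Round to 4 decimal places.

D(P‖Q) = Σ p·ln(p/q).
  0.03·ln(0.03/0.10) = -0.03612
  0.77·ln(0.77/0.59) = 0.20503
  0.20·ln(0.20/0.31) = -0.08765
D(P‖Q) = 0.0813 nats.

0.0813 nats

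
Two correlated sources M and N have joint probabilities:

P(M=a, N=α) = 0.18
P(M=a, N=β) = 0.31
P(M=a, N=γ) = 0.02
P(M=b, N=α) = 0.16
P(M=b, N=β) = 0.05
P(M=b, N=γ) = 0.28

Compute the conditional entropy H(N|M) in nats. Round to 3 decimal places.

Marginals: p(M) = (0.5100, 0.4900), p(N) = (0.3400, 0.3600, 0.3000).
H(N|M) = Σ p(M) · H(N|M=·).
  M=a: p=0.5100, H(N|M=a) = 0.7972
  M=b: p=0.4900, H(N|M=b) = 0.9181
Weighted sum = 0.856 nats.

0.856 nats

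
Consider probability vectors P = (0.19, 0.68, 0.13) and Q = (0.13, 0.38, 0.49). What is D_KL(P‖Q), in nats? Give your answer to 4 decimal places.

D(P‖Q) = Σ p·ln(p/q).
  0.19·ln(0.19/0.13) = 0.07210
  0.68·ln(0.68/0.38) = 0.39571
  0.13·ln(0.13/0.49) = -0.17249
D(P‖Q) = 0.2953 nats.

0.2953 nats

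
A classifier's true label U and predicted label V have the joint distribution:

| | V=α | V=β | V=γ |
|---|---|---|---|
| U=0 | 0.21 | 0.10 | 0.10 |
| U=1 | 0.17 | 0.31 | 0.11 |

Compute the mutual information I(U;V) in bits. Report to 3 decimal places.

Marginals: p(U) = (0.4100, 0.5900), p(V) = (0.3800, 0.4100, 0.2100).
I(U;V) = H(U) + H(V) − H(U,V).
H(U) = 0.9765, H(V) = 1.5307, H(U,V) = 2.4459.
I(U;V) = 0.9765 + 1.5307 − 2.4459 = 0.061 bits.

0.061 bits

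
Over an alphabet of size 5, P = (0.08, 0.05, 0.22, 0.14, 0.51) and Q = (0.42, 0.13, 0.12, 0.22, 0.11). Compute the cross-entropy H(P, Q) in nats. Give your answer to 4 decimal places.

H(P,Q) = −Σ p·ln q.
  −0.08·ln(0.42) = 0.06940
  −0.05·ln(0.13) = 0.10201
  −0.22·ln(0.12) = 0.46646
  −0.14·ln(0.22) = 0.21198
  −0.51·ln(0.11) = 1.12571
H(P,Q) = 1.9756 nats.

1.9756 nats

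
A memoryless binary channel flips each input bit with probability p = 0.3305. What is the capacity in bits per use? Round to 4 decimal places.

Binary symmetric channel: C = 1 − h₂(ε) where h₂ is the binary entropy function.
h₂(0.3305) = −0.3305·log₂0.3305 − 0.6695·log₂0.6695 = 0.9154.
C = 1 − 0.9154 = 0.0846 bits per channel use.

0.0846 bits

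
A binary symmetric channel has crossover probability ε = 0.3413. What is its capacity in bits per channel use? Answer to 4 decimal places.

0.0739 bits

Binary symmetric channel: C = 1 − h₂(ε) where h₂ is the binary entropy function.
h₂(0.3413) = −0.3413·log₂0.3413 − 0.6587·log₂0.6587 = 0.9261.
C = 1 − 0.9261 = 0.0739 bits per channel use.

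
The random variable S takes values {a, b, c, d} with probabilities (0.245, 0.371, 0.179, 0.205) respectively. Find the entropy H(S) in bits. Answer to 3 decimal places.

1.941 bits

H(S) = −Σ p·log₂ p.
  −(0.245)·log₂(0.245) = 0.4971
  −(0.371)·log₂(0.371) = 0.5307
  −(0.179)·log₂(0.179) = 0.4443
  −(0.205)·log₂(0.205) = 0.4687
Sum: 0.4971 + 0.5307 + 0.4443 + 0.4687 = 1.941 bits.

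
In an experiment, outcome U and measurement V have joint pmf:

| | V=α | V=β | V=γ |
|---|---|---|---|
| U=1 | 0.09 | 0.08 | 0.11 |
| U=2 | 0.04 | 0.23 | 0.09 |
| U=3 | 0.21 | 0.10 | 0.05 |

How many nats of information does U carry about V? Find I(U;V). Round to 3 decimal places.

Marginals: p(U) = (0.2800, 0.3600, 0.3600), p(V) = (0.3400, 0.4100, 0.2500).
I(U;V) = H(U) + H(V) − H(U,V).
H(U) = 1.0920, H(V) = 1.0789, H(U,V) = 2.0529.
I(U;V) = 1.0920 + 1.0789 − 2.0529 = 0.118 nats.

0.118 nats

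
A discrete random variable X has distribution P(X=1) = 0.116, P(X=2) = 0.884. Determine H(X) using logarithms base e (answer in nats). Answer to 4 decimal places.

0.3589 nats

H(X) = −Σ p·ln p.
  −(0.116)·ln(0.116) = 0.24988
  −(0.884)·ln(0.884) = 0.10900
Sum: 0.24988 + 0.10900 = 0.3589 nats.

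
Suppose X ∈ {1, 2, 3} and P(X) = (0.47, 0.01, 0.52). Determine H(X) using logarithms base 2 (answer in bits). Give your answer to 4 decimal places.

1.0690 bits

H(X) = −Σ p·log₂ p.
  −(0.47)·log₂(0.47) = 0.51196
  −(0.01)·log₂(0.01) = 0.06644
  −(0.52)·log₂(0.52) = 0.49058
Sum: 0.51196 + 0.06644 + 0.49058 = 1.0690 bits.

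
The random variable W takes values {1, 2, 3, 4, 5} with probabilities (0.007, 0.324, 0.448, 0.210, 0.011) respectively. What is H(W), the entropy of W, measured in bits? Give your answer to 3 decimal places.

H(W) = −Σ p·log₂ p.
  −(0.007)·log₂(0.007) = 0.0501
  −(0.324)·log₂(0.324) = 0.5268
  −(0.448)·log₂(0.448) = 0.5190
  −(0.210)·log₂(0.210) = 0.4728
  −(0.011)·log₂(0.011) = 0.0716
Sum: 0.0501 + 0.5268 + 0.5190 + 0.4728 + 0.0716 = 1.640 bits.

1.640 bits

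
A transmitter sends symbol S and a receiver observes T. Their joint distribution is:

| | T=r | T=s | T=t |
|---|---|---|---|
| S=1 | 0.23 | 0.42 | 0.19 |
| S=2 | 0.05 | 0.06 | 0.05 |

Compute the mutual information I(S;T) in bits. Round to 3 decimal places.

Marginals: p(S) = (0.8400, 0.1600), p(T) = (0.2800, 0.4800, 0.2400).
I(S;T) = Σ p(x,y)·log₂[p(x,y)/(p(x)p(y))].
  (1,r): 0.23·log₂(0.9779) = -0.0074
  (1,s): 0.42·log₂(1.0417) = 0.0247
  (1,t): 0.19·log₂(0.9425) = -0.0162
  (2,r): 0.05·log₂(1.1161) = 0.0079
  (2,s): 0.06·log₂(0.7812) = -0.0214
  (2,t): 0.05·log₂(1.3021) = 0.0190
Sum = 0.007 bits.

0.007 bits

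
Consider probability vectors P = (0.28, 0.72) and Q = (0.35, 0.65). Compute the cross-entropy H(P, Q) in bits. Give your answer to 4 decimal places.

0.8716 bits

H(P,Q) = −Σ p·log₂ q.
  −0.28·log₂(0.35) = 0.42408
  −0.72·log₂(0.65) = 0.44747
H(P,Q) = 0.8716 bits.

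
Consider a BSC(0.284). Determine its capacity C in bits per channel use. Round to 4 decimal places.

0.1392 bits

Binary symmetric channel: C = 1 − h₂(ε) where h₂ is the binary entropy function.
h₂(0.284) = −0.284·log₂0.284 − 0.716·log₂0.716 = 0.8608.
C = 1 − 0.8608 = 0.1392 bits per channel use.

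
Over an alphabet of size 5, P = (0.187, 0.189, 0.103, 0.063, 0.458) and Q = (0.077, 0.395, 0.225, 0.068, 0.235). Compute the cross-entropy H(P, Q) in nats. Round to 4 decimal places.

H(P,Q) = −Σ p·ln q.
  −0.187·ln(0.077) = 0.47946
  −0.189·ln(0.395) = 0.17556
  −0.103·ln(0.225) = 0.15364
  −0.063·ln(0.068) = 0.16936
  −0.458·ln(0.235) = 0.66326
H(P,Q) = 1.6413 nats.

1.6413 nats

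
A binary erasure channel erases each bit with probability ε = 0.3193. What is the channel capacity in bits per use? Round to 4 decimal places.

Binary erasure channel: capacity C = 1 − ε.
C = 1 − 0.3193 = 0.6807 bits per channel use.

0.6807 bits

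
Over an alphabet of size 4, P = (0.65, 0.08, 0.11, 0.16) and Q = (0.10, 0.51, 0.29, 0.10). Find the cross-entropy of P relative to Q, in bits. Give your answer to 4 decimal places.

H(P,Q) = −Σ p·log₂ q.
  −0.65·log₂(0.10) = 2.15925
  −0.08·log₂(0.51) = 0.07771
  −0.11·log₂(0.29) = 0.19645
  −0.16·log₂(0.10) = 0.53151
H(P,Q) = 2.9649 bits.

2.9649 bits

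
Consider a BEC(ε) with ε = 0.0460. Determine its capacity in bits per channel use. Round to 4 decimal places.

Binary erasure channel: capacity C = 1 − ε.
C = 1 − 0.0460 = 0.9540 bits per channel use.

0.9540 bits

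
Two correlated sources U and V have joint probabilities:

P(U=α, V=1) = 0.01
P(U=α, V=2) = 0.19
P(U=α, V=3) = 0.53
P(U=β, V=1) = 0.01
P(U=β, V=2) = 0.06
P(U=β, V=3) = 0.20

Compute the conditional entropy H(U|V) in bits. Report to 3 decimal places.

Marginals: p(U) = (0.7300, 0.2700), p(V) = (0.0200, 0.2500, 0.7300).
H(U|V) = Σ p(V) · H(U|V=·).
  V=1: p=0.0200, H(U|V=1) = 1.0000
  V=2: p=0.2500, H(U|V=2) = 0.7950
  V=3: p=0.7300, H(U|V=3) = 0.8471
Weighted sum = 0.837 bits.

0.837 bits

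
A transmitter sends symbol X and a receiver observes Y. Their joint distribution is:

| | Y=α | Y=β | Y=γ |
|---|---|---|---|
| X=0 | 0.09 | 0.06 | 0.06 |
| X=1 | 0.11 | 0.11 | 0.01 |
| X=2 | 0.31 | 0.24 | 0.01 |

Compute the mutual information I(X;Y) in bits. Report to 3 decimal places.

0.092 bits

Marginals: p(X) = (0.2100, 0.2300, 0.5600), p(Y) = (0.5100, 0.4100, 0.0800).
I(X;Y) = H(X) + H(Y) − H(X,Y).
H(X) = 1.4289, H(Y) = 1.3143, H(X,Y) = 2.6511.
I(X;Y) = 1.4289 + 1.3143 − 2.6511 = 0.092 bits.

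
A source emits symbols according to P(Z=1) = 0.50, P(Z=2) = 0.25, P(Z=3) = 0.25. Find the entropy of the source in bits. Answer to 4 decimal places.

H(Z) = −Σ p·log₂ p.
  −(0.50)·log₂(0.50) = 0.50000
  −(0.25)·log₂(0.25) = 0.50000
  −(0.25)·log₂(0.25) = 0.50000
Sum: 0.50000 + 0.50000 + 0.50000 = 1.5000 bits.

1.5000 bits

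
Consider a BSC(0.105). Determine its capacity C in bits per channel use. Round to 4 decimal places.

0.5154 bits

Binary symmetric channel: C = 1 − h₂(ε) where h₂ is the binary entropy function.
h₂(0.105) = −0.105·log₂0.105 − 0.895·log₂0.895 = 0.4846.
C = 1 − 0.4846 = 0.5154 bits per channel use.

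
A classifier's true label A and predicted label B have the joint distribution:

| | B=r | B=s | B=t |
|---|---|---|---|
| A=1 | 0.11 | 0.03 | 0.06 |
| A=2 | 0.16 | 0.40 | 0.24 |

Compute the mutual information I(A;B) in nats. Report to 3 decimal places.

0.059 nats

Marginals: p(A) = (0.2000, 0.8000), p(B) = (0.2700, 0.4300, 0.3000).
I(A;B) = H(A) + H(B) − H(A,B).
H(A) = 0.5004, H(B) = 1.0776, H(A,B) = 1.5190.
I(A;B) = 0.5004 + 1.0776 − 1.5190 = 0.059 nats.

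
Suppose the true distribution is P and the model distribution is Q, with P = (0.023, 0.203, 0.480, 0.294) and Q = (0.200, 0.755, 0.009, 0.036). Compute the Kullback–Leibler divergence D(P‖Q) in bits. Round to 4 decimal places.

3.1880 bits

D(P‖Q) = Σ p·log₂(p/q).
  0.023·log₂(0.023/0.200) = -0.07177
  0.203·log₂(0.203/0.755) = -0.38468
  0.480·log₂(0.480/0.009) = 2.75374
  0.294·log₂(0.294/0.036) = 0.89075
D(P‖Q) = 3.1880 bits.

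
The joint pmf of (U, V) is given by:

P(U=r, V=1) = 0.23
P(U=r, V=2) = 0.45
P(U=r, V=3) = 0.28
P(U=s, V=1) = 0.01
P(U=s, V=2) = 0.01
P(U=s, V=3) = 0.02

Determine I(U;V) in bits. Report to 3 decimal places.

0.007 bits

Marginals: p(U) = (0.9600, 0.0400), p(V) = (0.2400, 0.4600, 0.3000).
I(U;V) = Σ p(x,y)·log₂[p(x,y)/(p(x)p(y))].
  (r,1): 0.23·log₂(0.9983) = -0.0006
  (r,2): 0.45·log₂(1.0190) = 0.0122
  (r,3): 0.28·log₂(0.9722) = -0.0114
  (s,1): 0.01·log₂(1.0417) = 0.0006
  (s,2): 0.01·log₂(0.5435) = -0.0088
  (s,3): 0.02·log₂(1.6667) = 0.0147
Sum = 0.007 bits.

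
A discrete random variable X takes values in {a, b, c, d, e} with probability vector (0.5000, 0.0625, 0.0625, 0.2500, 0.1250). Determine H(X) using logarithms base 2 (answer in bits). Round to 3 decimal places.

1.875 bits

H(X) = −Σ p·log₂ p.
  −(0.5000)·log₂(0.5000) = 0.5000
  −(0.0625)·log₂(0.0625) = 0.2500
  −(0.0625)·log₂(0.0625) = 0.2500
  −(0.2500)·log₂(0.2500) = 0.5000
  −(0.1250)·log₂(0.1250) = 0.3750
Sum: 0.5000 + 0.2500 + 0.2500 + 0.5000 + 0.3750 = 1.875 bits.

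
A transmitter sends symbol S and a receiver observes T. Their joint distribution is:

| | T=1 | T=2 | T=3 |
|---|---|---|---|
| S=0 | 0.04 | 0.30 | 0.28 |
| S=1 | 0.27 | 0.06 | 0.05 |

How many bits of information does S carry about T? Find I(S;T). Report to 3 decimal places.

Marginals: p(S) = (0.6200, 0.3800), p(T) = (0.3100, 0.3600, 0.3300).
I(S;T) = Σ p(x,y)·log₂[p(x,y)/(p(x)p(y))].
  (0,1): 0.04·log₂(0.2081) = -0.0906
  (0,2): 0.30·log₂(1.3441) = 0.1280
  (0,3): 0.28·log₂(1.3685) = 0.1267
  (1,1): 0.27·log₂(2.2920) = 0.3231
  (1,2): 0.06·log₂(0.4386) = -0.0713
  (1,3): 0.05·log₂(0.3987) = -0.0663
Sum = 0.350 bits.

0.350 bits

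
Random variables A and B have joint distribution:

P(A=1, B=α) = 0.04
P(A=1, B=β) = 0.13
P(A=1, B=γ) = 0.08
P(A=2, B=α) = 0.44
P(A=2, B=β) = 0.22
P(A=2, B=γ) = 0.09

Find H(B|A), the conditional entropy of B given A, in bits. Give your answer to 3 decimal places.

Marginals: p(A) = (0.2500, 0.7500), p(B) = (0.4800, 0.3500, 0.1700).
H(B|A) = Σ p(A) · H(B|A=·).
  A=1: p=0.2500, H(B|A=1) = 1.4396
  A=2: p=0.7500, H(B|A=2) = 1.3375
Weighted sum = 1.363 bits.

1.363 bits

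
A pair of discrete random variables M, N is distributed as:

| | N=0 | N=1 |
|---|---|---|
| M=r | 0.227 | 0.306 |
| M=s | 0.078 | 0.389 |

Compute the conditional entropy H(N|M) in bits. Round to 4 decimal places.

Marginals: p(M) = (0.5330, 0.4670), p(N) = (0.3050, 0.6950).
H(N|M) = Σ p(M) · H(N|M=·).
  M=r: p=0.5330, H(N|M=r) = 0.9841
  M=s: p=0.4670, H(N|M=s) = 0.6509
Weighted sum = 0.8285 bits.

0.8285 bits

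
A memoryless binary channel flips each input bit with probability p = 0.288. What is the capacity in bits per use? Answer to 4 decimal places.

Binary symmetric channel: C = 1 − h₂(ε) where h₂ is the binary entropy function.
h₂(0.288) = −0.288·log₂0.288 − 0.712·log₂0.712 = 0.8661.
C = 1 − 0.8661 = 0.1339 bits per channel use.

0.1339 bits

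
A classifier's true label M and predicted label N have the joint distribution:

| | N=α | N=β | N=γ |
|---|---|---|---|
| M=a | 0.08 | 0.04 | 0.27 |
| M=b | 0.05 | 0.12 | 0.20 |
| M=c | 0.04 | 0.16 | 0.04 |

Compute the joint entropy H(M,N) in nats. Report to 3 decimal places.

H(M,N) = −Σ p(x,y)·ln p(x,y) over all 9 cells.
  cell (a,α): −0.08·ln0.08 = 0.2021
  cell (a,β): −0.04·ln0.04 = 0.1288
  cell (a,γ): −0.27·ln0.27 = 0.3535
  cell (b,α): −0.05·ln0.05 = 0.1498
  cell (b,β): −0.12·ln0.12 = 0.2544
  cell (b,γ): −0.20·ln0.20 = 0.3219
  cell (c,α): −0.04·ln0.04 = 0.1288
  cell (c,β): −0.16·ln0.16 = 0.2932
  cell (c,γ): −0.04·ln0.04 = 0.1288
Sum = 1.961 nats.

1.961 nats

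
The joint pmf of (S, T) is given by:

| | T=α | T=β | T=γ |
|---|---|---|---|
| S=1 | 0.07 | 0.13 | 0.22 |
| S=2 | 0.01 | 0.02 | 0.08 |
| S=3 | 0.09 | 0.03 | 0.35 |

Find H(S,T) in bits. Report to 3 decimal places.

H(S,T) = −Σ p(x,y)·log₂ p(x,y) over all 9 cells.
  cell (1,α): −0.07·log₂0.07 = 0.2686
  cell (1,β): −0.13·log₂0.13 = 0.3826
  cell (1,γ): −0.22·log₂0.22 = 0.4806
  cell (2,α): −0.01·log₂0.01 = 0.0664
  cell (2,β): −0.02·log₂0.02 = 0.1129
  cell (2,γ): −0.08·log₂0.08 = 0.2915
  cell (3,α): −0.09·log₂0.09 = 0.3127
  cell (3,β): −0.03·log₂0.03 = 0.1518
  cell (3,γ): −0.35·log₂0.35 = 0.5301
Sum = 2.597 bits.

2.597 bits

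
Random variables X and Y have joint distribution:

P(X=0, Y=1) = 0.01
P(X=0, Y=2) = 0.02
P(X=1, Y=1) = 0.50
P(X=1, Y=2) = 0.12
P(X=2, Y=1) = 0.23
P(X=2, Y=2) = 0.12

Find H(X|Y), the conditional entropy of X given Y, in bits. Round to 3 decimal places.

1.074 bits

Chain rule: H(X|Y) = H(X,Y) − H(Y).
Marginals: p(X) = (0.0300, 0.6200, 0.3500), p(Y) = (0.7400, 0.2600).
H(X,Y) = 1.9011 bits; H(Y) = 0.8267 bits.
H(X|Y) = 1.9011 − 0.8267 = 1.074 bits.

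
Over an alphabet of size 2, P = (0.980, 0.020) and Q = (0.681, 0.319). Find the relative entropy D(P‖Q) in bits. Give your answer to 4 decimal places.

0.4347 bits

D(P‖Q) = Σ p·log₂(p/q).
  0.980·log₂(0.980/0.681) = 0.51462
  0.020·log₂(0.020/0.319) = -0.07991
D(P‖Q) = 0.4347 bits.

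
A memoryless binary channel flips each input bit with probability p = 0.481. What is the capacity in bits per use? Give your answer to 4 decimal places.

0.0010 bits

Binary symmetric channel: C = 1 − h₂(ε) where h₂ is the binary entropy function.
h₂(0.481) = −0.481·log₂0.481 − 0.519·log₂0.519 = 0.9990.
C = 1 − 0.9990 = 0.0010 bits per channel use.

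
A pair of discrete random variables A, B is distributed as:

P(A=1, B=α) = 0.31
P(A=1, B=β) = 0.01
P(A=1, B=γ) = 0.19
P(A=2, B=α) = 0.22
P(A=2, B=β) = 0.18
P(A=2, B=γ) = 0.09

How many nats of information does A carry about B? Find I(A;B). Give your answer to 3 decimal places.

0.118 nats

Marginals: p(A) = (0.5100, 0.4900), p(B) = (0.5300, 0.1900, 0.2800).
I(A;B) = Σ p(x,y)·ln[p(x,y)/(p(x)p(y))].
  (1,α): 0.31·ln(1.1469) = 0.0425
  (1,β): 0.01·ln(0.1032) = -0.0227
  (1,γ): 0.19·ln(1.3305) = 0.0543
  (2,α): 0.22·ln(0.8471) = -0.0365
  (2,β): 0.18·ln(1.9334) = 0.1187
  (2,γ): 0.09·ln(0.6560) = -0.0379
Sum = 0.118 nats.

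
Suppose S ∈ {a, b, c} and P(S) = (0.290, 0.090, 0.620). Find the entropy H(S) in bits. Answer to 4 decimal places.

H(S) = −Σ p·log₂ p.
  −(0.290)·log₂(0.290) = 0.51790
  −(0.090)·log₂(0.090) = 0.31265
  −(0.620)·log₂(0.620) = 0.42759
Sum: 0.51790 + 0.31265 + 0.42759 = 1.2581 bits.

1.2581 bits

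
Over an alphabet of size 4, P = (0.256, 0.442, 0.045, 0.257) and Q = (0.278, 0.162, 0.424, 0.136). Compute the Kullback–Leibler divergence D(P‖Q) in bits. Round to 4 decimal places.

D(P‖Q) = Σ p·log₂(p/q).
  0.256·log₂(0.256/0.278) = -0.03045
  0.442·log₂(0.442/0.162) = 0.64004
  0.045·log₂(0.045/0.424) = -0.14562
  0.257·log₂(0.257/0.136) = 0.23597
D(P‖Q) = 0.6999 bits.

0.6999 bits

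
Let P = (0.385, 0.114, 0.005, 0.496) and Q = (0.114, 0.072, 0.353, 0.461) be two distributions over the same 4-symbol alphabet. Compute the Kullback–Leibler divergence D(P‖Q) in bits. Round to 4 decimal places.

D(P‖Q) = Σ p·log₂(p/q).
  0.385·log₂(0.385/0.114) = 0.67599
  0.114·log₂(0.114/0.072) = 0.07558
  0.005·log₂(0.005/0.353) = -0.03071
  0.496·log₂(0.496/0.461) = 0.05236
D(P‖Q) = 0.7732 bits.

0.7732 bits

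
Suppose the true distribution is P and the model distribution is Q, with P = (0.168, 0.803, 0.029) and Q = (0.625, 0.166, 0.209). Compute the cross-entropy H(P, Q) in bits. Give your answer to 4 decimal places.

2.2598 bits

H(P,Q) = −Σ p·log₂ q.
  −0.168·log₂(0.625) = 0.11392
  −0.803·log₂(0.166) = 2.08037
  −0.029·log₂(0.209) = 0.06549
H(P,Q) = 2.2598 bits.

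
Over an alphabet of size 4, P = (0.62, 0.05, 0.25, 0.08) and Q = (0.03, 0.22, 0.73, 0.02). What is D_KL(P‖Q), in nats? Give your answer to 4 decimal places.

D(P‖Q) = Σ p·ln(p/q).
  0.62·ln(0.62/0.03) = 1.87768
  0.05·ln(0.05/0.22) = -0.07408
  0.25·ln(0.25/0.73) = -0.26790
  0.08·ln(0.08/0.02) = 0.11090
D(P‖Q) = 1.6466 nats.

1.6466 nats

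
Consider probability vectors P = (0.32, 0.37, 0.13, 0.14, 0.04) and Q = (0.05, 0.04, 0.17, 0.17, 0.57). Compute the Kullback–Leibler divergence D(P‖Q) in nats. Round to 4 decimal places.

D(P‖Q) = Σ p·ln(p/q).
  0.32·ln(0.32/0.05) = 0.59402
  0.37·ln(0.37/0.04) = 0.82311
  0.13·ln(0.13/0.17) = -0.03487
  0.14·ln(0.14/0.17) = -0.02718
  0.04·ln(0.04/0.57) = -0.10627
D(P‖Q) = 1.2488 nats.

1.2488 nats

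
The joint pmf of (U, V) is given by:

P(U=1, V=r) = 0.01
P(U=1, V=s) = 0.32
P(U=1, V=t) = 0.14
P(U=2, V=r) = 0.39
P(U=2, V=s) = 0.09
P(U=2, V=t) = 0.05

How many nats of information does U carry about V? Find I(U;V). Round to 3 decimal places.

Marginals: p(U) = (0.4700, 0.5300), p(V) = (0.4000, 0.4100, 0.1900).
I(U;V) = H(U) + H(V) − H(U,V).
H(U) = 0.6913, H(V) = 1.0476, H(U,V) = 1.4197.
I(U;V) = 0.6913 + 1.0476 − 1.4197 = 0.319 nats.

0.319 nats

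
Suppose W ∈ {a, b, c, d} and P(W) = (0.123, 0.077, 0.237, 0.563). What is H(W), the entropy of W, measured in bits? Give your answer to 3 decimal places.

H(W) = −Σ p·log₂ p.
  −(0.123)·log₂(0.123) = 0.3719
  −(0.077)·log₂(0.077) = 0.2848
  −(0.237)·log₂(0.237) = 0.4923
  −(0.563)·log₂(0.563) = 0.4666
Sum: 0.3719 + 0.2848 + 0.4923 + 0.4666 = 1.616 bits.

1.616 bits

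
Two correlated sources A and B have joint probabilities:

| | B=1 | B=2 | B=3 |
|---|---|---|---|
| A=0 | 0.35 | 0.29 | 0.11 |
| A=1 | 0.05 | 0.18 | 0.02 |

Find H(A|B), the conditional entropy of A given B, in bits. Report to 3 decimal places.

0.749 bits

Marginals: p(A) = (0.7500, 0.2500), p(B) = (0.4000, 0.4700, 0.1300).
H(A|B) = Σ p(B) · H(A|B=·).
  B=1: p=0.4000, H(A|B=1) = 0.5436
  B=2: p=0.4700, H(A|B=2) = 0.9601
  B=3: p=0.1300, H(A|B=3) = 0.6194
Weighted sum = 0.749 bits.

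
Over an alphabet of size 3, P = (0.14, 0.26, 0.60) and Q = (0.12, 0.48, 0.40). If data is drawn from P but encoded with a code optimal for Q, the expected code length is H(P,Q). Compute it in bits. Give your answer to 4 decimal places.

H(P,Q) = −Σ p·log₂ q.
  −0.14·log₂(0.12) = 0.42825
  −0.26·log₂(0.48) = 0.27531
  −0.60·log₂(0.40) = 0.79316
H(P,Q) = 1.4967 bits.

1.4967 bits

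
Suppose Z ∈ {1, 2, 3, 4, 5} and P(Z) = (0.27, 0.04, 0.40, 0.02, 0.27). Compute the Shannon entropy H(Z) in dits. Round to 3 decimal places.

H(Z) = −Σ p·log₁₀ p.
  −(0.27)·log₁₀(0.27) = 0.1535
  −(0.04)·log₁₀(0.04) = 0.0559
  −(0.40)·log₁₀(0.40) = 0.1592
  −(0.02)·log₁₀(0.02) = 0.0340
  −(0.27)·log₁₀(0.27) = 0.1535
Sum: 0.1535 + 0.0559 + 0.1592 + 0.0340 + 0.1535 = 0.556 dits.

0.556 dits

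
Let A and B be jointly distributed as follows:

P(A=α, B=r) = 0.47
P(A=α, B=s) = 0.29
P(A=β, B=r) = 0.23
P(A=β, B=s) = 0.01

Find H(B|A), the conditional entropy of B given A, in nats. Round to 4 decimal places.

Chain rule: H(B|A) = H(A,B) − H(A).
Marginals: p(A) = (0.7600, 0.2400), p(B) = (0.7000, 0.3000).
H(A,B) = 1.0979 nats; H(A) = 0.5511 nats.
H(B|A) = 1.0979 − 0.5511 = 0.5468 nats.

0.5468 nats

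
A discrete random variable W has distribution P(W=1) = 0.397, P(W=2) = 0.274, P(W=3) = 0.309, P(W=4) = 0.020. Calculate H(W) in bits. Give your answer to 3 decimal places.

H(W) = −Σ p·log₂ p.
  −(0.397)·log₂(0.397) = 0.5291
  −(0.274)·log₂(0.274) = 0.5118
  −(0.309)·log₂(0.309) = 0.5235
  −(0.020)·log₂(0.020) = 0.1129
Sum: 0.5291 + 0.5118 + 0.5235 + 0.1129 = 1.677 bits.

1.677 bits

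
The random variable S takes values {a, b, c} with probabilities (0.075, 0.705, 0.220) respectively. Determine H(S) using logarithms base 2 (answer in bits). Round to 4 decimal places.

H(S) = −Σ p·log₂ p.
  −(0.075)·log₂(0.075) = 0.28027
  −(0.705)·log₂(0.705) = 0.35553
  −(0.220)·log₂(0.220) = 0.48057
Sum: 0.28027 + 0.35553 + 0.48057 = 1.1164 bits.

1.1164 bits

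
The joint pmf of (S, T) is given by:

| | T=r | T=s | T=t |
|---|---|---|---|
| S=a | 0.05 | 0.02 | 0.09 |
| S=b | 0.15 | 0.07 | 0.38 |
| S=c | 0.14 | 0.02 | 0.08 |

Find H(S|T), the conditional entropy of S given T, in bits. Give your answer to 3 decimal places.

Chain rule: H(S|T) = H(S,T) − H(T).
Marginals: p(S) = (0.1600, 0.6000, 0.2400), p(T) = (0.3400, 0.1100, 0.5500).
H(S,T) = 2.6527 bits; H(T) = 1.3538 bits.
H(S|T) = 2.6527 − 1.3538 = 1.299 bits.

1.299 bits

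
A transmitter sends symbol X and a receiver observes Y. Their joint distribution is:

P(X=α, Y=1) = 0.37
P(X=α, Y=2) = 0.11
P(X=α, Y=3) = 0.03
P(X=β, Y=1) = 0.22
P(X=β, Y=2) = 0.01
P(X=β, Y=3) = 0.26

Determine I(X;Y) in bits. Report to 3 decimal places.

0.249 bits

Marginals: p(X) = (0.5100, 0.4900), p(Y) = (0.5900, 0.1200, 0.2900).
I(X;Y) = Σ p(x,y)·log₂[p(x,y)/(p(x)p(y))].
  (α,1): 0.37·log₂(1.2296) = 0.1103
  (α,2): 0.11·log₂(1.7974) = 0.0930
  (α,3): 0.03·log₂(0.2028) = -0.0690
  (β,1): 0.22·log₂(0.7610) = -0.0867
  (β,2): 0.01·log₂(0.1701) = -0.0256
  (β,3): 0.26·log₂(1.8297) = 0.2266
Sum = 0.249 bits.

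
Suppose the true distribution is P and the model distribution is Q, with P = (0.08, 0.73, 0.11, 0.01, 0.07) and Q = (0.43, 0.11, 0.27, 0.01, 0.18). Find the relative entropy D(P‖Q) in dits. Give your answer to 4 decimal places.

0.4700 dits

D(P‖Q) = Σ p·log₁₀(p/q).
  0.08·log₁₀(0.08/0.43) = -0.05843
  0.73·log₁₀(0.73/0.11) = 0.60001
  0.11·log₁₀(0.11/0.27) = -0.04290
  0.01·log₁₀(0.01/0.01) = 0.00000
  0.07·log₁₀(0.07/0.18) = -0.02871
D(P‖Q) = 0.4700 dits.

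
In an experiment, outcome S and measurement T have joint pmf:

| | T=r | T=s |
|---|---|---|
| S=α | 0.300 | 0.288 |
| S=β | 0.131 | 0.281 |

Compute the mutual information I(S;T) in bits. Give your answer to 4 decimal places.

0.0267 bits

Marginals: p(S) = (0.5880, 0.4120), p(T) = (0.4310, 0.5690).
I(S;T) = Σ p(x,y)·log₂[p(x,y)/(p(x)p(y))].
  (α,r): 0.300·log₂(1.1838) = 0.07302
  (α,s): 0.288·log₂(0.8608) = -0.06228
  (β,r): 0.131·log₂(0.7377) = -0.05749
  (β,s): 0.281·log₂(1.1987) = 0.07346
Sum = 0.0267 bits.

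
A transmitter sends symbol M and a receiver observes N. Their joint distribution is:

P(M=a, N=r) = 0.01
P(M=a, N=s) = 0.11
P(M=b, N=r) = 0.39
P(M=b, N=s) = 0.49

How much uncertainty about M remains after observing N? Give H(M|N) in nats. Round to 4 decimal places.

0.3326 nats

Chain rule: H(M|N) = H(M,N) − H(N).
Marginals: p(M) = (0.1200, 0.8800), p(N) = (0.4000, 0.6000).
H(M,N) = 1.0056 nats; H(N) = 0.6730 nats.
H(M|N) = 1.0056 − 0.6730 = 0.3326 nats.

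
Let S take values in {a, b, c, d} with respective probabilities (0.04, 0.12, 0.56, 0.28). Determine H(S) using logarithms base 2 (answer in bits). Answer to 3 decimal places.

1.535 bits

H(S) = −Σ p·log₂ p.
  −(0.04)·log₂(0.04) = 0.1858
  −(0.12)·log₂(0.12) = 0.3671
  −(0.56)·log₂(0.56) = 0.4684
  −(0.28)·log₂(0.28) = 0.5142
Sum: 0.1858 + 0.3671 + 0.4684 + 0.5142 = 1.535 bits.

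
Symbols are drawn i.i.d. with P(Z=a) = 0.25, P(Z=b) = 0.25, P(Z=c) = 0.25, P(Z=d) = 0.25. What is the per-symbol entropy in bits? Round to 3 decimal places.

H(Z) = −Σ p·log₂ p.
  −(0.25)·log₂(0.25) = 0.5000
  −(0.25)·log₂(0.25) = 0.5000
  −(0.25)·log₂(0.25) = 0.5000
  −(0.25)·log₂(0.25) = 0.5000
Sum: 0.5000 + 0.5000 + 0.5000 + 0.5000 = 2.000 bits.

2.000 bits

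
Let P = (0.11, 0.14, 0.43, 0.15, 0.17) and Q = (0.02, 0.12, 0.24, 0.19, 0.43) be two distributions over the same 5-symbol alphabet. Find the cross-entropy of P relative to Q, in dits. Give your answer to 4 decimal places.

H(P,Q) = −Σ p·log₁₀ q.
  −0.11·log₁₀(0.02) = 0.18689
  −0.14·log₁₀(0.12) = 0.12891
  −0.43·log₁₀(0.24) = 0.26651
  −0.15·log₁₀(0.19) = 0.10819
  −0.17·log₁₀(0.43) = 0.06231
H(P,Q) = 0.7528 dits.

0.7528 dits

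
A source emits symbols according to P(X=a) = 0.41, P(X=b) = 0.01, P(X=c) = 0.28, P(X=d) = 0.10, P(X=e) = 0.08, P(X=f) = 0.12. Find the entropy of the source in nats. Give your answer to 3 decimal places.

1.455 nats

H(X) = −Σ p·ln p.
  −(0.41)·ln(0.41) = 0.3656
  −(0.01)·ln(0.01) = 0.0461
  −(0.28)·ln(0.28) = 0.3564
  −(0.10)·ln(0.10) = 0.2303
  −(0.08)·ln(0.08) = 0.2021
  −(0.12)·ln(0.12) = 0.2544
Sum: 0.3656 + 0.0461 + 0.3564 + 0.2303 + 0.2021 + 0.2544 = 1.455 nats.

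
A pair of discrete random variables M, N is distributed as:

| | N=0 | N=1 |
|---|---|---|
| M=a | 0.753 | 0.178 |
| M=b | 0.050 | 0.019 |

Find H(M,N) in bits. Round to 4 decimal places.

H(M,N) = −Σ p(x,y)·log₂ p(x,y) over all 4 cells.
  cell (a,0): −0.753·log₂0.753 = 0.30819
  cell (a,1): −0.178·log₂0.178 = 0.44323
  cell (b,0): −0.050·log₂0.050 = 0.21610
  cell (b,1): −0.019·log₂0.019 = 0.10864
Sum = 1.0762 bits.

1.0762 bits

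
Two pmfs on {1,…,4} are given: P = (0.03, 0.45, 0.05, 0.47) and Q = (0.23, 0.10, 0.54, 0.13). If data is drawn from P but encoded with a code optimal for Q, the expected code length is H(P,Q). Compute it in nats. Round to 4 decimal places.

H(P,Q) = −Σ p·ln q.
  −0.03·ln(0.23) = 0.04409
  −0.45·ln(0.10) = 1.03616
  −0.05·ln(0.54) = 0.03081
  −0.47·ln(0.13) = 0.95890
H(P,Q) = 2.0700 nats.

2.0700 nats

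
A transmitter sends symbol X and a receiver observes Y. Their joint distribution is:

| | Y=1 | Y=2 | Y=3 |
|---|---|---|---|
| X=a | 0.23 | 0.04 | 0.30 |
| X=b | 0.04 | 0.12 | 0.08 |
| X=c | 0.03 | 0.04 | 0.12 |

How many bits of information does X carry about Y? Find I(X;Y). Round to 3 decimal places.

0.154 bits

Marginals: p(X) = (0.5700, 0.2400, 0.1900), p(Y) = (0.3000, 0.2000, 0.5000).
I(X;Y) = H(X) + H(Y) − H(X,Y).
H(X) = 1.4116, H(Y) = 1.4855, H(X,Y) = 2.7434.
I(X;Y) = 1.4116 + 1.4855 − 2.7434 = 0.154 bits.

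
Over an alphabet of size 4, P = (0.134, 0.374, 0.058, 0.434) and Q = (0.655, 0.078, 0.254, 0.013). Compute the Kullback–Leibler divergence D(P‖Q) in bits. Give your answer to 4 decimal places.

D(P‖Q) = Σ p·log₂(p/q).
  0.134·log₂(0.134/0.655) = -0.30676
  0.374·log₂(0.374/0.078) = 0.84580
  0.058·log₂(0.058/0.254) = -0.12358
  0.434·log₂(0.434/0.013) = 2.19652
D(P‖Q) = 2.6120 bits.

2.6120 bits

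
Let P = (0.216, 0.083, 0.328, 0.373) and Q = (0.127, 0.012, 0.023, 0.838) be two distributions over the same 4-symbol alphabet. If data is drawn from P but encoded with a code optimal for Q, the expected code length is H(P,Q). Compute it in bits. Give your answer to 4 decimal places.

3.0528 bits

H(P,Q) = −Σ p·log₂ q.
  −0.216·log₂(0.127) = 0.64305
  −0.083·log₂(0.012) = 0.52961
  −0.328·log₂(0.023) = 1.78505
  −0.373·log₂(0.838) = 0.09511
H(P,Q) = 3.0528 bits.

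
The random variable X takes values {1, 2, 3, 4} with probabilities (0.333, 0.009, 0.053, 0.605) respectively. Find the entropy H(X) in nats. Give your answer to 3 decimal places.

H(X) = −Σ p·ln p.
  −(0.333)·ln(0.333) = 0.3662
  −(0.009)·ln(0.009) = 0.0424
  −(0.053)·ln(0.053) = 0.1557
  −(0.605)·ln(0.605) = 0.3040
Sum: 0.3662 + 0.0424 + 0.1557 + 0.3040 = 0.868 nats.

0.868 nats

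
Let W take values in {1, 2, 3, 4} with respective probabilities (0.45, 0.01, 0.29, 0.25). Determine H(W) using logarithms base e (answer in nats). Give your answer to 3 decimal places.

H(W) = −Σ p·ln p.
  −(0.45)·ln(0.45) = 0.3593
  −(0.01)·ln(0.01) = 0.0461
  −(0.29)·ln(0.29) = 0.3590
  −(0.25)·ln(0.25) = 0.3466
Sum: 0.3593 + 0.0461 + 0.3590 + 0.3466 = 1.111 nats.

1.111 nats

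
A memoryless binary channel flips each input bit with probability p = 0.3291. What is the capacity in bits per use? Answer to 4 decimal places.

0.0860 bits

Binary symmetric channel: C = 1 − h₂(ε) where h₂ is the binary entropy function.
h₂(0.3291) = −0.3291·log₂0.3291 − 0.6709·log₂0.6709 = 0.9140.
C = 1 − 0.9140 = 0.0860 bits per channel use.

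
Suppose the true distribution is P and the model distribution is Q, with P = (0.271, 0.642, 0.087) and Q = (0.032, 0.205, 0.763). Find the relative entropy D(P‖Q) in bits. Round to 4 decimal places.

1.6201 bits

D(P‖Q) = Σ p·log₂(p/q).
  0.271·log₂(0.271/0.032) = 0.83526
  0.642·log₂(0.642/0.205) = 1.05734
  0.087·log₂(0.087/0.763) = -0.27254
D(P‖Q) = 1.6201 bits.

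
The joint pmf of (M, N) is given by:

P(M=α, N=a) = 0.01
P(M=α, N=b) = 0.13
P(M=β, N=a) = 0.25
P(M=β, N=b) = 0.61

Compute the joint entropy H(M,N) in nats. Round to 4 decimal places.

0.9594 nats

H(M,N) = −Σ p(x,y)·ln p(x,y) over all 4 cells.
  cell (α,a): −0.01·ln0.01 = 0.04605
  cell (α,b): −0.13·ln0.13 = 0.26523
  cell (β,a): −0.25·ln0.25 = 0.34657
  cell (β,b): −0.61·ln0.61 = 0.30152
Sum = 0.9594 nats.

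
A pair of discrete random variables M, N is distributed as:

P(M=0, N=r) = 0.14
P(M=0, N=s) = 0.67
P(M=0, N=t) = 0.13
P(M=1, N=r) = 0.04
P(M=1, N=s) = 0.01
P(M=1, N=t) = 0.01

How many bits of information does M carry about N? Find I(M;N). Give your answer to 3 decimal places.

Marginals: p(M) = (0.9400, 0.0600), p(N) = (0.1800, 0.6800, 0.1400).
I(M;N) = Σ p(x,y)·log₂[p(x,y)/(p(x)p(y))].
  (0,r): 0.14·log₂(0.8274) = -0.0383
  (0,s): 0.67·log₂(1.0482) = 0.0455
  (0,t): 0.13·log₂(0.9878) = -0.0023
  (1,r): 0.04·log₂(3.7037) = 0.0756
  (1,s): 0.01·log₂(0.2451) = -0.0203
  (1,t): 0.01·log₂(1.1905) = 0.0025
Sum = 0.063 bits.

0.063 bits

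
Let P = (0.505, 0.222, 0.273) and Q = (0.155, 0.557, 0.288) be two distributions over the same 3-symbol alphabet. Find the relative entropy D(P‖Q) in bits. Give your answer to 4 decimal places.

0.5448 bits

D(P‖Q) = Σ p·log₂(p/q).
  0.505·log₂(0.505/0.155) = 0.86053
  0.222·log₂(0.222/0.557) = -0.29462
  0.273·log₂(0.273/0.288) = -0.02107
D(P‖Q) = 0.5448 bits.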